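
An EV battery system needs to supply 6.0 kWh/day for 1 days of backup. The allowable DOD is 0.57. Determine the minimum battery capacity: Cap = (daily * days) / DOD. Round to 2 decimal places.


Total energy needed = daily * days = 6.0 * 1 = 6.0 kWh
Account for depth of discharge:
  Cap = total_energy / DOD = 6.0 / 0.57
  Cap = 10.53 kWh

10.53


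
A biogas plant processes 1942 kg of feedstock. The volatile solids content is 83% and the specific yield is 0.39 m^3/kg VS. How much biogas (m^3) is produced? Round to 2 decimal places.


Compute volatile solids:
  VS = mass * VS_fraction = 1942 * 0.83 = 1611.86 kg
Calculate biogas volume:
  Biogas = VS * specific_yield = 1611.86 * 0.39
  Biogas = 628.63 m^3

628.63


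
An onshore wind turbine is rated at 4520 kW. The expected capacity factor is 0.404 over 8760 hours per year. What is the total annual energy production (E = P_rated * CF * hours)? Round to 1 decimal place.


Annual energy = rated_kW * capacity_factor * hours_per_year
Given: P_rated = 4520 kW, CF = 0.404, hours = 8760
E = 4520 * 0.404 * 8760
E = 15996460.8 kWh

15996460.8


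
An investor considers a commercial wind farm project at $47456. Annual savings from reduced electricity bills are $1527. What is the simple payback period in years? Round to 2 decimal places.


Simple payback period = initial cost / annual savings
Payback = 47456 / 1527
Payback = 31.08 years

31.08


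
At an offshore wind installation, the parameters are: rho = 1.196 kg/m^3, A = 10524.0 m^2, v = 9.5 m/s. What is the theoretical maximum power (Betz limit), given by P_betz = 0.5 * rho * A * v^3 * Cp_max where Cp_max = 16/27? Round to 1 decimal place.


The Betz coefficient Cp_max = 16/27 = 0.5926
v^3 = 9.5^3 = 857.375
P_betz = 0.5 * rho * A * v^3 * Cp_max
P_betz = 0.5 * 1.196 * 10524.0 * 857.375 * 0.5926
P_betz = 3197489.0 W

3197489.0


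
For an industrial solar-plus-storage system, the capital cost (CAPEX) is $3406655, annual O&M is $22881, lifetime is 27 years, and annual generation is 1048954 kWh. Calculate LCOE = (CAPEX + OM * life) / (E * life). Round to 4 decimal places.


Total cost = CAPEX + OM * lifetime = 3406655 + 22881 * 27 = 3406655 + 617787 = 4024442
Total generation = annual * lifetime = 1048954 * 27 = 28321758 kWh
LCOE = 4024442 / 28321758
LCOE = 0.1421 $/kWh

0.1421


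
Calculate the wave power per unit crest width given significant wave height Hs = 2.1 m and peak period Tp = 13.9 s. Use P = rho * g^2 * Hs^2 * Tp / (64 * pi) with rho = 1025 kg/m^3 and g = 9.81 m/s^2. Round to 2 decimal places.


Apply wave power formula:
  g^2 = 9.81^2 = 96.2361
  Hs^2 = 2.1^2 = 4.41
  Numerator = rho * g^2 * Hs^2 * Tp = 1025 * 96.2361 * 4.41 * 13.9 = 6046656.11
  Denominator = 64 * pi = 201.0619
  P = 6046656.11 / 201.0619 = 30073.60 W/m

30073.60


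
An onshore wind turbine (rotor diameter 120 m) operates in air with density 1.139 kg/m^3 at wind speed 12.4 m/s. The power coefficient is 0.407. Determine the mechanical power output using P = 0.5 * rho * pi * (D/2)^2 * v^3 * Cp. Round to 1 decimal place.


Step 1 -- Compute swept area:
  A = pi * (D/2)^2 = pi * (120/2)^2 = 11309.73 m^2
Step 2 -- Apply wind power equation:
  P = 0.5 * rho * A * v^3 * Cp
  v^3 = 12.4^3 = 1906.624
  P = 0.5 * 1.139 * 11309.73 * 1906.624 * 0.407
  P = 4998107.2 W

4998107.2


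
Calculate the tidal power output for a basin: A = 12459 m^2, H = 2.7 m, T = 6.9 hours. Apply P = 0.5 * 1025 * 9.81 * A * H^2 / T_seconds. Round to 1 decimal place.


Convert period to seconds: T = 6.9 * 3600 = 24840.0 s
H^2 = 2.7^2 = 7.29
P = 0.5 * rho * g * A * H^2 / T
P = 0.5 * 1025 * 9.81 * 12459 * 7.29 / 24840.0
P = 18383.2 W

18383.2


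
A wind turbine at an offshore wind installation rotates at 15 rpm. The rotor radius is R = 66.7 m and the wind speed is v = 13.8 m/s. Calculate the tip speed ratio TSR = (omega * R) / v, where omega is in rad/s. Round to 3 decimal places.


Convert rotational speed to rad/s:
  omega = 15 * 2 * pi / 60 = 1.5708 rad/s
Compute tip speed:
  v_tip = omega * R = 1.5708 * 66.7 = 104.772 m/s
Tip speed ratio:
  TSR = v_tip / v_wind = 104.772 / 13.8 = 7.592

7.592


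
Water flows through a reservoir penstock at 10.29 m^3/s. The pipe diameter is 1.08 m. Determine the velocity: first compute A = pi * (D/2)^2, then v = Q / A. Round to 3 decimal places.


Compute pipe cross-sectional area:
  A = pi * (D/2)^2 = pi * (1.08/2)^2 = 0.9161 m^2
Calculate velocity:
  v = Q / A = 10.29 / 0.9161
  v = 11.233 m/s

11.233


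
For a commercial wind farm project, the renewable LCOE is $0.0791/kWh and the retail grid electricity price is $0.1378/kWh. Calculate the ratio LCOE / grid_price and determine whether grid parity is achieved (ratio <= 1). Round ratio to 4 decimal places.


Compare LCOE to grid price:
  LCOE = $0.0791/kWh, Grid price = $0.1378/kWh
  Ratio = LCOE / grid_price = 0.0791 / 0.1378 = 0.5740
  Grid parity achieved (ratio <= 1)? yes

0.5740


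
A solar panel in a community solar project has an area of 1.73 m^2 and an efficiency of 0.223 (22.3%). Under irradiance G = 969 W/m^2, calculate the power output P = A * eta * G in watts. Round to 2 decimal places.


Use the solar power formula P = A * eta * G.
Given: A = 1.73 m^2, eta = 0.223, G = 969 W/m^2
P = 1.73 * 0.223 * 969
P = 373.83 W

373.83


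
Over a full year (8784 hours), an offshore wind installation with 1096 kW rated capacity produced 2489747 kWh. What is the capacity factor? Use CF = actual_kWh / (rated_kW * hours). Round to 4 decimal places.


Capacity factor = actual output / maximum possible output
Maximum possible = rated * hours = 1096 * 8784 = 9627264 kWh
CF = 2489747 / 9627264
CF = 0.2586

0.2586


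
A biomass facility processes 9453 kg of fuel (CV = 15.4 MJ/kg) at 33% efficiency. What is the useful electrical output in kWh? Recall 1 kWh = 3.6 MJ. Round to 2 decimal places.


Total energy = mass * CV = 9453 * 15.4 = 145576.2 MJ
Useful energy = total * eta = 145576.2 * 0.33 = 48040.15 MJ
Convert to kWh: 48040.15 / 3.6
Useful energy = 13344.49 kWh

13344.49


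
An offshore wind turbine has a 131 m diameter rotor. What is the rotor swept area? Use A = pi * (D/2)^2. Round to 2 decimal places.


Compute the rotor radius:
  r = D / 2 = 131 / 2 = 65.5 m
Calculate swept area:
  A = pi * r^2 = pi * 65.5^2
  A = 13478.22 m^2

13478.22


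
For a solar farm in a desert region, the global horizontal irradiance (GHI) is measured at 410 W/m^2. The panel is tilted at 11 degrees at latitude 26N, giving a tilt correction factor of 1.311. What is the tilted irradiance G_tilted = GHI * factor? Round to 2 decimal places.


Identify the given values:
  GHI = 410 W/m^2, tilt correction factor = 1.311
Apply the formula G_tilted = GHI * factor:
  G_tilted = 410 * 1.311
  G_tilted = 537.51 W/m^2

537.51


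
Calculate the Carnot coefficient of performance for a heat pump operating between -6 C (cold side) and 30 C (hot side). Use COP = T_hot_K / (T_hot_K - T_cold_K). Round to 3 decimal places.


Convert to Kelvin:
  T_hot = 30 + 273.15 = 303.15 K
  T_cold = -6 + 273.15 = 267.15 K
Apply Carnot COP formula:
  COP = T_hot_K / (T_hot_K - T_cold_K) = 303.15 / 36.0
  COP = 8.421

8.421


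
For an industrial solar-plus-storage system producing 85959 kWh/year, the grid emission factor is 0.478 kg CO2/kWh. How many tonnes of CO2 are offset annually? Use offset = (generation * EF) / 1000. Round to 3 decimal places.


CO2 offset in kg = generation * emission_factor
CO2 offset = 85959 * 0.478 = 41088.4 kg
Convert to tonnes:
  CO2 offset = 41088.4 / 1000 = 41.088 tonnes

41.088


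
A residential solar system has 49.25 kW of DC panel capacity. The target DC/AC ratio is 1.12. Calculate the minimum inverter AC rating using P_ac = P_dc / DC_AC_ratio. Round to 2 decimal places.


The inverter AC capacity is determined by the DC/AC ratio.
Given: P_dc = 49.25 kW, DC/AC ratio = 1.12
P_ac = P_dc / ratio = 49.25 / 1.12
P_ac = 43.97 kW

43.97


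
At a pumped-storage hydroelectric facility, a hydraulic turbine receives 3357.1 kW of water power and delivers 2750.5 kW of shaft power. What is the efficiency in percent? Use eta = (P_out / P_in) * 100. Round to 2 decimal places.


Turbine efficiency = (output power / input power) * 100
eta = (2750.5 / 3357.1) * 100
eta = 81.93%

81.93


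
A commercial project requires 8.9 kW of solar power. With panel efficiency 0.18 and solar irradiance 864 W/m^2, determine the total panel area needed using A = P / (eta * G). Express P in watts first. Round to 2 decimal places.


Convert target power to watts: P = 8.9 * 1000 = 8900.0 W
Compute denominator: eta * G = 0.18 * 864 = 155.52
Required area A = P / (eta * G) = 8900.0 / 155.52
A = 57.23 m^2

57.23


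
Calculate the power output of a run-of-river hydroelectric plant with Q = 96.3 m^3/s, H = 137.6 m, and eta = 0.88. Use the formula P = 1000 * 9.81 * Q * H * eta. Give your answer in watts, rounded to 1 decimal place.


Apply the hydropower formula P = rho * g * Q * H * eta
rho * g = 1000 * 9.81 = 9810.0
P = 9810.0 * 96.3 * 137.6 * 0.88
P = 114392196.9 W

114392196.9


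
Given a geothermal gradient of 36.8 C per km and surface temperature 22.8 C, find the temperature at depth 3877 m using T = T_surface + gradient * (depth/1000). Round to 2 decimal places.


Convert depth to km: 3877 / 1000 = 3.877 km
Temperature increase = gradient * depth_km = 36.8 * 3.877 = 142.67 C
Temperature at depth = T_surface + delta_T = 22.8 + 142.67
T = 165.47 C

165.47


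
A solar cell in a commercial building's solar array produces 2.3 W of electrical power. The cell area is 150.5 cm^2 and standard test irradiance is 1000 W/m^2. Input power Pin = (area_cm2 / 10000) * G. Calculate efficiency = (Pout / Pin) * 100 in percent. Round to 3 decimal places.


First compute the input power:
  Pin = area_cm2 / 10000 * G = 150.5 / 10000 * 1000 = 15.05 W
Then compute efficiency:
  Efficiency = (Pout / Pin) * 100 = (2.3 / 15.05) * 100
  Efficiency = 15.282%

15.282


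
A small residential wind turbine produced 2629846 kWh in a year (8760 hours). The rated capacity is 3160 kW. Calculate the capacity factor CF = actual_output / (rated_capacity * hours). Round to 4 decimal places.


Capacity factor = actual output / maximum possible output
Maximum possible = rated * hours = 3160 * 8760 = 27681600 kWh
CF = 2629846 / 27681600
CF = 0.0950

0.0950


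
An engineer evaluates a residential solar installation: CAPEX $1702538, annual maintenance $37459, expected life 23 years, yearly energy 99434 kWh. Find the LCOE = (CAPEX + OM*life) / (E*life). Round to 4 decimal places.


Total cost = CAPEX + OM * lifetime = 1702538 + 37459 * 23 = 1702538 + 861557 = 2564095
Total generation = annual * lifetime = 99434 * 23 = 2286982 kWh
LCOE = 2564095 / 2286982
LCOE = 1.1212 $/kWh

1.1212


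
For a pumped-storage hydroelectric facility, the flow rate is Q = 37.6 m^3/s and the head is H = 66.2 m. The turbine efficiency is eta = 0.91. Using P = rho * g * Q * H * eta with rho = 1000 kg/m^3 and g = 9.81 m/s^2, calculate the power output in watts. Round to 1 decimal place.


Apply the hydropower formula P = rho * g * Q * H * eta
rho * g = 1000 * 9.81 = 9810.0
P = 9810.0 * 37.6 * 66.2 * 0.91
P = 22220623.2 W

22220623.2


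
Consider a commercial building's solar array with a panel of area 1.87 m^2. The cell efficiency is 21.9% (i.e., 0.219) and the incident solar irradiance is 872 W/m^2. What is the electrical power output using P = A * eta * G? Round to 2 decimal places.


Use the solar power formula P = A * eta * G.
Given: A = 1.87 m^2, eta = 0.219, G = 872 W/m^2
P = 1.87 * 0.219 * 872
P = 357.11 W

357.11


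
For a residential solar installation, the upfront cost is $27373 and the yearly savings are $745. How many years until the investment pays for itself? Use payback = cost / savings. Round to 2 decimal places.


Simple payback period = initial cost / annual savings
Payback = 27373 / 745
Payback = 36.74 years

36.74


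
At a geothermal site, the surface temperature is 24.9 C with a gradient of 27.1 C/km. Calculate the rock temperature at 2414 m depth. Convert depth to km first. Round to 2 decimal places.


Convert depth to km: 2414 / 1000 = 2.414 km
Temperature increase = gradient * depth_km = 27.1 * 2.414 = 65.42 C
Temperature at depth = T_surface + delta_T = 24.9 + 65.42
T = 90.32 C

90.32


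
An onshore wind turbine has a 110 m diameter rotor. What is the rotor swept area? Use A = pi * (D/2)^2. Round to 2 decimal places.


Compute the rotor radius:
  r = D / 2 = 110 / 2 = 55.0 m
Calculate swept area:
  A = pi * r^2 = pi * 55.0^2
  A = 9503.32 m^2

9503.32


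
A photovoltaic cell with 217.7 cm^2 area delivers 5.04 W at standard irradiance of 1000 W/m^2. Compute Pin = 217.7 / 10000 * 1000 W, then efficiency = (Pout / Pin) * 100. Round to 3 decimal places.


First compute the input power:
  Pin = area_cm2 / 10000 * G = 217.7 / 10000 * 1000 = 21.77 W
Then compute efficiency:
  Efficiency = (Pout / Pin) * 100 = (5.04 / 21.77) * 100
  Efficiency = 23.151%

23.151


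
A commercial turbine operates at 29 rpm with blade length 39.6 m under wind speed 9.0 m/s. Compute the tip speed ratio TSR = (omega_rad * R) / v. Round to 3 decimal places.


Convert rotational speed to rad/s:
  omega = 29 * 2 * pi / 60 = 3.0369 rad/s
Compute tip speed:
  v_tip = omega * R = 3.0369 * 39.6 = 120.26 m/s
Tip speed ratio:
  TSR = v_tip / v_wind = 120.26 / 9.0 = 13.362

13.362


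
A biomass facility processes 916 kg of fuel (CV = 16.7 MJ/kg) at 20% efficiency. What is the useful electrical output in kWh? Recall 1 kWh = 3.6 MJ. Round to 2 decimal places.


Total energy = mass * CV = 916 * 16.7 = 15297.2 MJ
Useful energy = total * eta = 15297.2 * 0.2 = 3059.44 MJ
Convert to kWh: 3059.44 / 3.6
Useful energy = 849.84 kWh

849.84


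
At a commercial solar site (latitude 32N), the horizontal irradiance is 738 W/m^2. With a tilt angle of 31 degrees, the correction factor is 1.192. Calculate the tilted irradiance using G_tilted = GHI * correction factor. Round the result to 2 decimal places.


Identify the given values:
  GHI = 738 W/m^2, tilt correction factor = 1.192
Apply the formula G_tilted = GHI * factor:
  G_tilted = 738 * 1.192
  G_tilted = 879.70 W/m^2

879.70


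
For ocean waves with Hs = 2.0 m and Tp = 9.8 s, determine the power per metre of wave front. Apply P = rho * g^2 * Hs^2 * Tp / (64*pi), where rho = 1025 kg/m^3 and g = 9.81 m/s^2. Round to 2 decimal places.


Apply wave power formula:
  g^2 = 9.81^2 = 96.2361
  Hs^2 = 2.0^2 = 4.0
  Numerator = rho * g^2 * Hs^2 * Tp = 1025 * 96.2361 * 4.0 * 9.8 = 3866766.5
  Denominator = 64 * pi = 201.0619
  P = 3866766.5 / 201.0619 = 19231.72 W/m

19231.72


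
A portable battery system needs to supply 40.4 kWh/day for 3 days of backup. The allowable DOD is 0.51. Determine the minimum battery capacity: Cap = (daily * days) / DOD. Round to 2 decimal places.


Total energy needed = daily * days = 40.4 * 3 = 121.2 kWh
Account for depth of discharge:
  Cap = total_energy / DOD = 121.2 / 0.51
  Cap = 237.65 kWh

237.65


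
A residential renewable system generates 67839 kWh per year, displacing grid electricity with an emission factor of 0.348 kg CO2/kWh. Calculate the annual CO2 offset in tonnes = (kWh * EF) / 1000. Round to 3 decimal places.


CO2 offset in kg = generation * emission_factor
CO2 offset = 67839 * 0.348 = 23607.97 kg
Convert to tonnes:
  CO2 offset = 23607.97 / 1000 = 23.608 tonnes

23.608


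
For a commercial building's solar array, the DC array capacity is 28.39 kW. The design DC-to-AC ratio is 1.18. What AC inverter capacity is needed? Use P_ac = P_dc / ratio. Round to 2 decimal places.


The inverter AC capacity is determined by the DC/AC ratio.
Given: P_dc = 28.39 kW, DC/AC ratio = 1.18
P_ac = P_dc / ratio = 28.39 / 1.18
P_ac = 24.06 kW

24.06


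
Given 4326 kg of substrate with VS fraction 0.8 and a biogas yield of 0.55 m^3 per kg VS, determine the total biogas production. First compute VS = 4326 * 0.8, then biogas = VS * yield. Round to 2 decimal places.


Compute volatile solids:
  VS = mass * VS_fraction = 4326 * 0.8 = 3460.8 kg
Calculate biogas volume:
  Biogas = VS * specific_yield = 3460.8 * 0.55
  Biogas = 1903.44 m^3

1903.44


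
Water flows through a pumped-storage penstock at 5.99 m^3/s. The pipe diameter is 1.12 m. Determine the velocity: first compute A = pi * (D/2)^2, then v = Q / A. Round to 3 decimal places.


Compute pipe cross-sectional area:
  A = pi * (D/2)^2 = pi * (1.12/2)^2 = 0.9852 m^2
Calculate velocity:
  v = Q / A = 5.99 / 0.9852
  v = 6.080 m/s

6.080


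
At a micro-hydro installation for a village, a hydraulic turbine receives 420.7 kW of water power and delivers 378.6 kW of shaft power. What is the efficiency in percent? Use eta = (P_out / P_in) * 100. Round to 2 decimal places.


Turbine efficiency = (output power / input power) * 100
eta = (378.6 / 420.7) * 100
eta = 89.99%

89.99


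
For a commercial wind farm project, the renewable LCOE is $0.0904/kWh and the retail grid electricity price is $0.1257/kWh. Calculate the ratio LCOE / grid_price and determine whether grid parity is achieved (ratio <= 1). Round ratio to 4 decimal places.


Compare LCOE to grid price:
  LCOE = $0.0904/kWh, Grid price = $0.1257/kWh
  Ratio = LCOE / grid_price = 0.0904 / 0.1257 = 0.7192
  Grid parity achieved (ratio <= 1)? yes

0.7192


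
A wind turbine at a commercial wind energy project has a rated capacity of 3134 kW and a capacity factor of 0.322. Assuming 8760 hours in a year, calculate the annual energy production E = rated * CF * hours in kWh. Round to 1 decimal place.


Annual energy = rated_kW * capacity_factor * hours_per_year
Given: P_rated = 3134 kW, CF = 0.322, hours = 8760
E = 3134 * 0.322 * 8760
E = 8840136.5 kWh

8840136.5


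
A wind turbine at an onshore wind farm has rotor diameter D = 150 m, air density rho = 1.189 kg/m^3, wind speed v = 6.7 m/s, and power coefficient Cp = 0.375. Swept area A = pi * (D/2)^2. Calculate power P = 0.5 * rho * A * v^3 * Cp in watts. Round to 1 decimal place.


Step 1 -- Compute swept area:
  A = pi * (D/2)^2 = pi * (150/2)^2 = 17671.46 m^2
Step 2 -- Apply wind power equation:
  P = 0.5 * rho * A * v^3 * Cp
  v^3 = 6.7^3 = 300.763
  P = 0.5 * 1.189 * 17671.46 * 300.763 * 0.375
  P = 1184895.2 W

1184895.2


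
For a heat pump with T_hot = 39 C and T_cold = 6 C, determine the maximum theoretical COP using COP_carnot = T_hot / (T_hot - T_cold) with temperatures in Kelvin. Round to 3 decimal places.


Convert to Kelvin:
  T_hot = 39 + 273.15 = 312.15 K
  T_cold = 6 + 273.15 = 279.15 K
Apply Carnot COP formula:
  COP = T_hot_K / (T_hot_K - T_cold_K) = 312.15 / 33.0
  COP = 9.459

9.459


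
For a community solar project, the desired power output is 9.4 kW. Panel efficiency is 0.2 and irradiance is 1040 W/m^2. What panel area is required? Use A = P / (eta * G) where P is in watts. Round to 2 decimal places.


Convert target power to watts: P = 9.4 * 1000 = 9400.0 W
Compute denominator: eta * G = 0.2 * 1040 = 208.0
Required area A = P / (eta * G) = 9400.0 / 208.0
A = 45.19 m^2

45.19


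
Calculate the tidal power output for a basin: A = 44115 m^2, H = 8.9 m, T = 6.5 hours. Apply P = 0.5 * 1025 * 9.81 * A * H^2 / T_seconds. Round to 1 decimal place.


Convert period to seconds: T = 6.5 * 3600 = 23400.0 s
H^2 = 8.9^2 = 79.21
P = 0.5 * rho * g * A * H^2 / T
P = 0.5 * 1025 * 9.81 * 44115 * 79.21 / 23400.0
P = 750781.1 W

750781.1


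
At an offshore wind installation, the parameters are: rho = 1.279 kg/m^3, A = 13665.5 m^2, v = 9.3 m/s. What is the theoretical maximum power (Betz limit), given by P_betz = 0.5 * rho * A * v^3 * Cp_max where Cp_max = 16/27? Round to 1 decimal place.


The Betz coefficient Cp_max = 16/27 = 0.5926
v^3 = 9.3^3 = 804.357
P_betz = 0.5 * rho * A * v^3 * Cp_max
P_betz = 0.5 * 1.279 * 13665.5 * 804.357 * 0.5926
P_betz = 4165538.4 W

4165538.4


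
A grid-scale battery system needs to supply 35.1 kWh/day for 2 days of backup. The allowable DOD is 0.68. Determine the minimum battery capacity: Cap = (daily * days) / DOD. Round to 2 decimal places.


Total energy needed = daily * days = 35.1 * 2 = 70.2 kWh
Account for depth of discharge:
  Cap = total_energy / DOD = 70.2 / 0.68
  Cap = 103.24 kWh

103.24


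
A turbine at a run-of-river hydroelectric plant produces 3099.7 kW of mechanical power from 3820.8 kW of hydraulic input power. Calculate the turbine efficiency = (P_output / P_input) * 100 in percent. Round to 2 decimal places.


Turbine efficiency = (output power / input power) * 100
eta = (3099.7 / 3820.8) * 100
eta = 81.13%

81.13


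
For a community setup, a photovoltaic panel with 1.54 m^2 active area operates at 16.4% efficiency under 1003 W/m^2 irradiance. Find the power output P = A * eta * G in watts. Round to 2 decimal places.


Use the solar power formula P = A * eta * G.
Given: A = 1.54 m^2, eta = 0.164, G = 1003 W/m^2
P = 1.54 * 0.164 * 1003
P = 253.32 W

253.32


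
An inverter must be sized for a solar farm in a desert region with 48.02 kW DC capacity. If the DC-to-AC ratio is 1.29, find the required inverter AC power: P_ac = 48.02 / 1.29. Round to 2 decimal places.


The inverter AC capacity is determined by the DC/AC ratio.
Given: P_dc = 48.02 kW, DC/AC ratio = 1.29
P_ac = P_dc / ratio = 48.02 / 1.29
P_ac = 37.22 kW

37.22


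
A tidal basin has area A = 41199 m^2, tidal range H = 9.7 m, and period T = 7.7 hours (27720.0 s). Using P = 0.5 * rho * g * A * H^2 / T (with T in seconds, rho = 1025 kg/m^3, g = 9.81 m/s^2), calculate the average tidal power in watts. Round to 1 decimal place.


Convert period to seconds: T = 7.7 * 3600 = 27720.0 s
H^2 = 9.7^2 = 94.09
P = 0.5 * rho * g * A * H^2 / T
P = 0.5 * 1025 * 9.81 * 41199 * 94.09 / 27720.0
P = 703072.0 W

703072.0


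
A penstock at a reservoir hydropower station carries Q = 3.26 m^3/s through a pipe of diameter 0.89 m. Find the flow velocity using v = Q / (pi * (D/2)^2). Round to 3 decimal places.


Compute pipe cross-sectional area:
  A = pi * (D/2)^2 = pi * (0.89/2)^2 = 0.6221 m^2
Calculate velocity:
  v = Q / A = 3.26 / 0.6221
  v = 5.240 m/s

5.240


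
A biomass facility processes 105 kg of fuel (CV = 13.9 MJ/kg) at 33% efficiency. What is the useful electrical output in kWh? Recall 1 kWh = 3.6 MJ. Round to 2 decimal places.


Total energy = mass * CV = 105 * 13.9 = 1459.5 MJ
Useful energy = total * eta = 1459.5 * 0.33 = 481.64 MJ
Convert to kWh: 481.64 / 3.6
Useful energy = 133.79 kWh

133.79


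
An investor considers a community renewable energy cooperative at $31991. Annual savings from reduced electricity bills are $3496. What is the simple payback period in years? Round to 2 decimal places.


Simple payback period = initial cost / annual savings
Payback = 31991 / 3496
Payback = 9.15 years

9.15


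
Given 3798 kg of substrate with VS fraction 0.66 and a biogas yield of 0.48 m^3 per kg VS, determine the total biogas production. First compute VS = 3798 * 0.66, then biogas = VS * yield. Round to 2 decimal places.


Compute volatile solids:
  VS = mass * VS_fraction = 3798 * 0.66 = 2506.68 kg
Calculate biogas volume:
  Biogas = VS * specific_yield = 2506.68 * 0.48
  Biogas = 1203.21 m^3

1203.21


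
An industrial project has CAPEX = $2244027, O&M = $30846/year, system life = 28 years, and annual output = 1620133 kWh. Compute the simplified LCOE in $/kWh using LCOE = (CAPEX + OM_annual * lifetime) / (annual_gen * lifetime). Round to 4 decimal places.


Total cost = CAPEX + OM * lifetime = 2244027 + 30846 * 28 = 2244027 + 863688 = 3107715
Total generation = annual * lifetime = 1620133 * 28 = 45363724 kWh
LCOE = 3107715 / 45363724
LCOE = 0.0685 $/kWh

0.0685


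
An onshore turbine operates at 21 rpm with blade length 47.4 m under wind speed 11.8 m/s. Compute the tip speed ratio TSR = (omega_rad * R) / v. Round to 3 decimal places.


Convert rotational speed to rad/s:
  omega = 21 * 2 * pi / 60 = 2.1991 rad/s
Compute tip speed:
  v_tip = omega * R = 2.1991 * 47.4 = 104.238 m/s
Tip speed ratio:
  TSR = v_tip / v_wind = 104.238 / 11.8 = 8.834

8.834


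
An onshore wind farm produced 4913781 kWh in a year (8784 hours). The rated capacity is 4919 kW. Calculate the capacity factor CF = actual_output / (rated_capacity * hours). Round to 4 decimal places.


Capacity factor = actual output / maximum possible output
Maximum possible = rated * hours = 4919 * 8784 = 43208496 kWh
CF = 4913781 / 43208496
CF = 0.1137

0.1137


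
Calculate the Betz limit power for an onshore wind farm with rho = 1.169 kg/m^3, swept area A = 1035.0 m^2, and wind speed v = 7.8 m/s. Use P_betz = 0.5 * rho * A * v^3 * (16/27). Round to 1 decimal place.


The Betz coefficient Cp_max = 16/27 = 0.5926
v^3 = 7.8^3 = 474.552
P_betz = 0.5 * rho * A * v^3 * Cp_max
P_betz = 0.5 * 1.169 * 1035.0 * 474.552 * 0.5926
P_betz = 170123.7 W

170123.7


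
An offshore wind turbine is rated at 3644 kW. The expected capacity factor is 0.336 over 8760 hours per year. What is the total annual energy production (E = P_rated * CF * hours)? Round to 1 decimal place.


Annual energy = rated_kW * capacity_factor * hours_per_year
Given: P_rated = 3644 kW, CF = 0.336, hours = 8760
E = 3644 * 0.336 * 8760
E = 10725603.8 kWh

10725603.8


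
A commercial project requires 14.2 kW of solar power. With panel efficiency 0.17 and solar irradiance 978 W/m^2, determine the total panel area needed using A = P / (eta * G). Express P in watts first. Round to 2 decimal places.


Convert target power to watts: P = 14.2 * 1000 = 14200.0 W
Compute denominator: eta * G = 0.17 * 978 = 166.26
Required area A = P / (eta * G) = 14200.0 / 166.26
A = 85.41 m^2

85.41


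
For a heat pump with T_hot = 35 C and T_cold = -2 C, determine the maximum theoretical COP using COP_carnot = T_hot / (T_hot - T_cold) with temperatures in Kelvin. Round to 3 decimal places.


Convert to Kelvin:
  T_hot = 35 + 273.15 = 308.15 K
  T_cold = -2 + 273.15 = 271.15 K
Apply Carnot COP formula:
  COP = T_hot_K / (T_hot_K - T_cold_K) = 308.15 / 37.0
  COP = 8.328

8.328


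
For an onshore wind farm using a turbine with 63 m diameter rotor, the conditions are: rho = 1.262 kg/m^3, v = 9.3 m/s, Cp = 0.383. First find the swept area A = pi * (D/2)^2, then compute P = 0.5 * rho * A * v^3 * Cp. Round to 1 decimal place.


Step 1 -- Compute swept area:
  A = pi * (D/2)^2 = pi * (63/2)^2 = 3117.25 m^2
Step 2 -- Apply wind power equation:
  P = 0.5 * rho * A * v^3 * Cp
  v^3 = 9.3^3 = 804.357
  P = 0.5 * 1.262 * 3117.25 * 804.357 * 0.383
  P = 605965.6 W

605965.6


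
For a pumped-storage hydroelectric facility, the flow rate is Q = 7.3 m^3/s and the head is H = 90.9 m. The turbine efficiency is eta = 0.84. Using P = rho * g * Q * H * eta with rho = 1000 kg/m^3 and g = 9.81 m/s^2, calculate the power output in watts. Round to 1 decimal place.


Apply the hydropower formula P = rho * g * Q * H * eta
rho * g = 1000 * 9.81 = 9810.0
P = 9810.0 * 7.3 * 90.9 * 0.84
P = 5468082.2 W

5468082.2


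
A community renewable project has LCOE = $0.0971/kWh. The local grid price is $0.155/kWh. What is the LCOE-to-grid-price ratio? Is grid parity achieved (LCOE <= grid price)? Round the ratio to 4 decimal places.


Compare LCOE to grid price:
  LCOE = $0.0971/kWh, Grid price = $0.155/kWh
  Ratio = LCOE / grid_price = 0.0971 / 0.155 = 0.6265
  Grid parity achieved (ratio <= 1)? yes

0.6265


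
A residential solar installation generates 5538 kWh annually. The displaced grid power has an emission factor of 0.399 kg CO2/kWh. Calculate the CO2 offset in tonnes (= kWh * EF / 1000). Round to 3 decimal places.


CO2 offset in kg = generation * emission_factor
CO2 offset = 5538 * 0.399 = 2209.66 kg
Convert to tonnes:
  CO2 offset = 2209.66 / 1000 = 2.210 tonnes

2.210


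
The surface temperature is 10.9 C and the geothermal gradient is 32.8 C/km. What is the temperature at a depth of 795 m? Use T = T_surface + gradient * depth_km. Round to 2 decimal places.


Convert depth to km: 795 / 1000 = 0.795 km
Temperature increase = gradient * depth_km = 32.8 * 0.795 = 26.08 C
Temperature at depth = T_surface + delta_T = 10.9 + 26.08
T = 36.98 C

36.98


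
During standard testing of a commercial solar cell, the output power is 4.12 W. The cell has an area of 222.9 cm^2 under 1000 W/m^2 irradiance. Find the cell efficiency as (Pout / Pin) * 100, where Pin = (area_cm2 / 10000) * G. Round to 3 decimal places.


First compute the input power:
  Pin = area_cm2 / 10000 * G = 222.9 / 10000 * 1000 = 22.29 W
Then compute efficiency:
  Efficiency = (Pout / Pin) * 100 = (4.12 / 22.29) * 100
  Efficiency = 18.484%

18.484


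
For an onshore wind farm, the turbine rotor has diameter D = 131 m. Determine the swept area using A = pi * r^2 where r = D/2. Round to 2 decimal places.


Compute the rotor radius:
  r = D / 2 = 131 / 2 = 65.5 m
Calculate swept area:
  A = pi * r^2 = pi * 65.5^2
  A = 13478.22 m^2

13478.22


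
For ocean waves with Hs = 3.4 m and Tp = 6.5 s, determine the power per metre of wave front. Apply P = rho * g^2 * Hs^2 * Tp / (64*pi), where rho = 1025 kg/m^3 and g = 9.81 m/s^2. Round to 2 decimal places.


Apply wave power formula:
  g^2 = 9.81^2 = 96.2361
  Hs^2 = 3.4^2 = 11.56
  Numerator = rho * g^2 * Hs^2 * Tp = 1025 * 96.2361 * 11.56 * 6.5 = 7411960.07
  Denominator = 64 * pi = 201.0619
  P = 7411960.07 / 201.0619 = 36864.07 W/m

36864.07


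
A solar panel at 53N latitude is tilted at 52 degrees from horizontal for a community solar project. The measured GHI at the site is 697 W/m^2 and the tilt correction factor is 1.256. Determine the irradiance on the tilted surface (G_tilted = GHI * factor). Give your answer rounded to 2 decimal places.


Identify the given values:
  GHI = 697 W/m^2, tilt correction factor = 1.256
Apply the formula G_tilted = GHI * factor:
  G_tilted = 697 * 1.256
  G_tilted = 875.43 W/m^2

875.43


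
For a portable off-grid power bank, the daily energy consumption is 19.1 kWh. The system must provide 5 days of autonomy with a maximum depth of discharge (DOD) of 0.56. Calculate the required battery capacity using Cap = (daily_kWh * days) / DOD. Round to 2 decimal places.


Total energy needed = daily * days = 19.1 * 5 = 95.5 kWh
Account for depth of discharge:
  Cap = total_energy / DOD = 95.5 / 0.56
  Cap = 170.54 kWh

170.54


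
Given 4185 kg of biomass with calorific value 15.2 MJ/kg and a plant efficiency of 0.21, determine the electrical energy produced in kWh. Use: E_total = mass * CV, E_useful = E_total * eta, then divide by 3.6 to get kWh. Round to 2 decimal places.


Total energy = mass * CV = 4185 * 15.2 = 63612.0 MJ
Useful energy = total * eta = 63612.0 * 0.21 = 13358.52 MJ
Convert to kWh: 13358.52 / 3.6
Useful energy = 3710.70 kWh

3710.70


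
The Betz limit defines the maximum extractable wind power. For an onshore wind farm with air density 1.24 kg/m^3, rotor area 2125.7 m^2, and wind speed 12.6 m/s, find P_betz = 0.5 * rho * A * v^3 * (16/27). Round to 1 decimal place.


The Betz coefficient Cp_max = 16/27 = 0.5926
v^3 = 12.6^3 = 2000.376
P_betz = 0.5 * rho * A * v^3 * Cp_max
P_betz = 0.5 * 1.24 * 2125.7 * 2000.376 * 0.5926
P_betz = 1562289.5 W

1562289.5


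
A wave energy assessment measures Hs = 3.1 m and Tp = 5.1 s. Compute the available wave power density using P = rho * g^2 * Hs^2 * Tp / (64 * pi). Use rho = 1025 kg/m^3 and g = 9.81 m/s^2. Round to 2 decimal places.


Apply wave power formula:
  g^2 = 9.81^2 = 96.2361
  Hs^2 = 3.1^2 = 9.61
  Numerator = rho * g^2 * Hs^2 * Tp = 1025 * 96.2361 * 9.61 * 5.1 = 4834543.18
  Denominator = 64 * pi = 201.0619
  P = 4834543.18 / 201.0619 = 24045.05 W/m

24045.05


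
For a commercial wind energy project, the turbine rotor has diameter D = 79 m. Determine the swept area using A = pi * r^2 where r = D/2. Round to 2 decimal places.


Compute the rotor radius:
  r = D / 2 = 79 / 2 = 39.5 m
Calculate swept area:
  A = pi * r^2 = pi * 39.5^2
  A = 4901.67 m^2

4901.67


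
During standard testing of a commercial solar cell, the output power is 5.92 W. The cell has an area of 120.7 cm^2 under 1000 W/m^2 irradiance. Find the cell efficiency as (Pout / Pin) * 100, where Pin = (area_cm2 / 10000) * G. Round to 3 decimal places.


First compute the input power:
  Pin = area_cm2 / 10000 * G = 120.7 / 10000 * 1000 = 12.07 W
Then compute efficiency:
  Efficiency = (Pout / Pin) * 100 = (5.92 / 12.07) * 100
  Efficiency = 49.047%

49.047


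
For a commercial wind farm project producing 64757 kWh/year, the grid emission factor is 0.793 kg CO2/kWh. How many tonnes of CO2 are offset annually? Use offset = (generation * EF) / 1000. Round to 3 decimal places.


CO2 offset in kg = generation * emission_factor
CO2 offset = 64757 * 0.793 = 51352.3 kg
Convert to tonnes:
  CO2 offset = 51352.3 / 1000 = 51.352 tonnes

51.352


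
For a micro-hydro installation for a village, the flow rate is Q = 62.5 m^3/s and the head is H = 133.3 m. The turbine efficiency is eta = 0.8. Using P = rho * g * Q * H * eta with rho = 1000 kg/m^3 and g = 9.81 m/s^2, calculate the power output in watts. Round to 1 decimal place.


Apply the hydropower formula P = rho * g * Q * H * eta
rho * g = 1000 * 9.81 = 9810.0
P = 9810.0 * 62.5 * 133.3 * 0.8
P = 65383650.0 W

65383650.0


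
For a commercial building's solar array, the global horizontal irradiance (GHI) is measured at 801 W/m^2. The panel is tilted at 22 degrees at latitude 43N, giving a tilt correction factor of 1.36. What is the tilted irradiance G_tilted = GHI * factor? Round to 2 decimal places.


Identify the given values:
  GHI = 801 W/m^2, tilt correction factor = 1.36
Apply the formula G_tilted = GHI * factor:
  G_tilted = 801 * 1.36
  G_tilted = 1089.36 W/m^2

1089.36


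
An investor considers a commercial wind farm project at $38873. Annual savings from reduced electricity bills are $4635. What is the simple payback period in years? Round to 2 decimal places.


Simple payback period = initial cost / annual savings
Payback = 38873 / 4635
Payback = 8.39 years

8.39


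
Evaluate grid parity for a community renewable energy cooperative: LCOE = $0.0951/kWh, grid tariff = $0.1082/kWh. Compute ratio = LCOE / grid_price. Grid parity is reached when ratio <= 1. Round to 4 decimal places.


Compare LCOE to grid price:
  LCOE = $0.0951/kWh, Grid price = $0.1082/kWh
  Ratio = LCOE / grid_price = 0.0951 / 0.1082 = 0.8789
  Grid parity achieved (ratio <= 1)? yes

0.8789


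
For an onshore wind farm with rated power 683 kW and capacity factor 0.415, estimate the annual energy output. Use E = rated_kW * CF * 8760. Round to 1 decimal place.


Annual energy = rated_kW * capacity_factor * hours_per_year
Given: P_rated = 683 kW, CF = 0.415, hours = 8760
E = 683 * 0.415 * 8760
E = 2482978.2 kWh

2482978.2


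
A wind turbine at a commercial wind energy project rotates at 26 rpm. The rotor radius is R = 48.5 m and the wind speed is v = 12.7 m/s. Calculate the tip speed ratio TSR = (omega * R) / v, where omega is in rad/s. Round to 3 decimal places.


Convert rotational speed to rad/s:
  omega = 26 * 2 * pi / 60 = 2.7227 rad/s
Compute tip speed:
  v_tip = omega * R = 2.7227 * 48.5 = 132.052 m/s
Tip speed ratio:
  TSR = v_tip / v_wind = 132.052 / 12.7 = 10.398

10.398


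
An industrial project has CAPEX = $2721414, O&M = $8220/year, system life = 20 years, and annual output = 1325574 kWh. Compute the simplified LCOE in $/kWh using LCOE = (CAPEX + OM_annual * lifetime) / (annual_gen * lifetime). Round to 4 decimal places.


Total cost = CAPEX + OM * lifetime = 2721414 + 8220 * 20 = 2721414 + 164400 = 2885814
Total generation = annual * lifetime = 1325574 * 20 = 26511480 kWh
LCOE = 2885814 / 26511480
LCOE = 0.1089 $/kWh

0.1089


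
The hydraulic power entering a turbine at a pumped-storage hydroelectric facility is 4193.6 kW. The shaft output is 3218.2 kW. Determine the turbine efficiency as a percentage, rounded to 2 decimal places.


Turbine efficiency = (output power / input power) * 100
eta = (3218.2 / 4193.6) * 100
eta = 76.74%

76.74


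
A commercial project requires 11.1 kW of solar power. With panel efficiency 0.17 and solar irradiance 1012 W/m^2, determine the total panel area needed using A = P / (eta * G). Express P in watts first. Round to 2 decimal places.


Convert target power to watts: P = 11.1 * 1000 = 11100.0 W
Compute denominator: eta * G = 0.17 * 1012 = 172.04
Required area A = P / (eta * G) = 11100.0 / 172.04
A = 64.52 m^2

64.52


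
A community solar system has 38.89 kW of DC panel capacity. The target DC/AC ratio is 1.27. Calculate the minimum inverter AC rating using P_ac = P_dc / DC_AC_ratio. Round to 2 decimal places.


The inverter AC capacity is determined by the DC/AC ratio.
Given: P_dc = 38.89 kW, DC/AC ratio = 1.27
P_ac = P_dc / ratio = 38.89 / 1.27
P_ac = 30.62 kW

30.62


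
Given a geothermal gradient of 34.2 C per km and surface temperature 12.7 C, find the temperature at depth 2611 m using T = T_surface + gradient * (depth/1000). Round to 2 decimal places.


Convert depth to km: 2611 / 1000 = 2.611 km
Temperature increase = gradient * depth_km = 34.2 * 2.611 = 89.3 C
Temperature at depth = T_surface + delta_T = 12.7 + 89.3
T = 102.00 C

102.00


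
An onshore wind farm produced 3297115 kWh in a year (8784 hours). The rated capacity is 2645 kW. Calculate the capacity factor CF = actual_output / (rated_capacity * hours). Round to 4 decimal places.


Capacity factor = actual output / maximum possible output
Maximum possible = rated * hours = 2645 * 8784 = 23233680 kWh
CF = 3297115 / 23233680
CF = 0.1419

0.1419


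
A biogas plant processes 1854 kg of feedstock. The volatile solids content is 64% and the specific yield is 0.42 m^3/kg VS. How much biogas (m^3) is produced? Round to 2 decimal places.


Compute volatile solids:
  VS = mass * VS_fraction = 1854 * 0.64 = 1186.56 kg
Calculate biogas volume:
  Biogas = VS * specific_yield = 1186.56 * 0.42
  Biogas = 498.36 m^3

498.36


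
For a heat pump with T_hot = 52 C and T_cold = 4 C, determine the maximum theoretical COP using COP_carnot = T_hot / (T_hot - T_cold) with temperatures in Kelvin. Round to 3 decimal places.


Convert to Kelvin:
  T_hot = 52 + 273.15 = 325.15 K
  T_cold = 4 + 273.15 = 277.15 K
Apply Carnot COP formula:
  COP = T_hot_K / (T_hot_K - T_cold_K) = 325.15 / 48.0
  COP = 6.774

6.774


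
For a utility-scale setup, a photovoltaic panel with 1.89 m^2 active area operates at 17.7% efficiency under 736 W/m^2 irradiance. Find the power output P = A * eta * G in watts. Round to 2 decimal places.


Use the solar power formula P = A * eta * G.
Given: A = 1.89 m^2, eta = 0.177, G = 736 W/m^2
P = 1.89 * 0.177 * 736
P = 246.21 W

246.21


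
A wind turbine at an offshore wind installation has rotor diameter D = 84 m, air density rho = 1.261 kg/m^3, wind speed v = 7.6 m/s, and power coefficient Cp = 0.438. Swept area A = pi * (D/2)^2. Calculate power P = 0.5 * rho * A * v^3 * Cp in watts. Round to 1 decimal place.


Step 1 -- Compute swept area:
  A = pi * (D/2)^2 = pi * (84/2)^2 = 5541.77 m^2
Step 2 -- Apply wind power equation:
  P = 0.5 * rho * A * v^3 * Cp
  v^3 = 7.6^3 = 438.976
  P = 0.5 * 1.261 * 5541.77 * 438.976 * 0.438
  P = 671813.0 W

671813.0


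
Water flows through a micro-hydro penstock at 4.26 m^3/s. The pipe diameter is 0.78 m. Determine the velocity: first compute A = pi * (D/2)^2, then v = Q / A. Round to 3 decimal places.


Compute pipe cross-sectional area:
  A = pi * (D/2)^2 = pi * (0.78/2)^2 = 0.4778 m^2
Calculate velocity:
  v = Q / A = 4.26 / 0.4778
  v = 8.915 m/s

8.915


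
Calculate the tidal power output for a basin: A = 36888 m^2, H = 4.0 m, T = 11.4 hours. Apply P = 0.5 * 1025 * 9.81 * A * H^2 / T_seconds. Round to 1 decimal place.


Convert period to seconds: T = 11.4 * 3600 = 41040.0 s
H^2 = 4.0^2 = 16.0
P = 0.5 * rho * g * A * H^2 / T
P = 0.5 * 1025 * 9.81 * 36888 * 16.0 / 41040.0
P = 72303.7 W

72303.7
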